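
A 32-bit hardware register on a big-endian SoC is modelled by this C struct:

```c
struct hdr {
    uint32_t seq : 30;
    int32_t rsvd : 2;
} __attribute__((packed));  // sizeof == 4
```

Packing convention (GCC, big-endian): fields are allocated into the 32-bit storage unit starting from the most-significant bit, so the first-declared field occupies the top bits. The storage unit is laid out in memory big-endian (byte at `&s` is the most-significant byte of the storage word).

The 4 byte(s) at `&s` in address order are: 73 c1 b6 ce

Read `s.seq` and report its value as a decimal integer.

485518771

[0]=0x73 [1]=0xc1 [2]=0xb6 [3]=0xce (big-endian) → word 0x73c1b6ce
seq:30 @ bit 2 → (0x73c1b6ce>>2)&0x3fffffff = 0x1cf06db3  ←
rsvd:2 @ bit 0 → (0x73c1b6ce>>0)&0x3 = 0x2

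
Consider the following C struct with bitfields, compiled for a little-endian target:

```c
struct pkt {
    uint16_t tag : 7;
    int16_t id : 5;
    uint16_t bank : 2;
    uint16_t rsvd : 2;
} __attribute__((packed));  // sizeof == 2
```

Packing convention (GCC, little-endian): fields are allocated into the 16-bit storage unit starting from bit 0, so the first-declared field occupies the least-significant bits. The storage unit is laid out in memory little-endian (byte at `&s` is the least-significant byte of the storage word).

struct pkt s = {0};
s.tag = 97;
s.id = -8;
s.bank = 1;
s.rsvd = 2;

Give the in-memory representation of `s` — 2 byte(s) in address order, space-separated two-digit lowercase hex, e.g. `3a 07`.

tag (7b) val=97 bits=0x61 at bit 0: 0x0061
id (5b) val=-8 bits=0x18 at bit 7: 0x0c61
bank (2b) val=1 bits=0x1 at bit 12: 0x1c61
rsvd (2b) val=2 bits=0x2 at bit 14: 0x9c61
word = 0x9c61 → little-endian bytes:
  [0]=0x61  [1]=0x9c

61 9c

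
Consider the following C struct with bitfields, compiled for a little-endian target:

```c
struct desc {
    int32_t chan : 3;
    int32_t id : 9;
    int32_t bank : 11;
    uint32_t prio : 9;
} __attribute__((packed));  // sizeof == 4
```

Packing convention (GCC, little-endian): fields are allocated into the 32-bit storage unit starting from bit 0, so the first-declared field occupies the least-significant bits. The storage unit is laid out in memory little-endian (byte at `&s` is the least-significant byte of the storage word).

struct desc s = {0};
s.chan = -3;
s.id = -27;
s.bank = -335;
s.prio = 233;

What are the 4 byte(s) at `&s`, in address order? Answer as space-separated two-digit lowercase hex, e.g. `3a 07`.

chan (3b) val=-3 bits=0x5 at bit 0: 0x00000005
id (9b) val=-27 bits=0x1e5 at bit 3: 0x00000f2d
bank (11b) val=-335 bits=0x6b1 at bit 12: 0x006b1f2d
prio (9b) val=233 bits=0xe9 at bit 23: 0x74eb1f2d
word = 0x74eb1f2d → little-endian bytes:
  [0]=0x2d  [1]=0x1f  [2]=0xeb  [3]=0x74

2d 1f eb 74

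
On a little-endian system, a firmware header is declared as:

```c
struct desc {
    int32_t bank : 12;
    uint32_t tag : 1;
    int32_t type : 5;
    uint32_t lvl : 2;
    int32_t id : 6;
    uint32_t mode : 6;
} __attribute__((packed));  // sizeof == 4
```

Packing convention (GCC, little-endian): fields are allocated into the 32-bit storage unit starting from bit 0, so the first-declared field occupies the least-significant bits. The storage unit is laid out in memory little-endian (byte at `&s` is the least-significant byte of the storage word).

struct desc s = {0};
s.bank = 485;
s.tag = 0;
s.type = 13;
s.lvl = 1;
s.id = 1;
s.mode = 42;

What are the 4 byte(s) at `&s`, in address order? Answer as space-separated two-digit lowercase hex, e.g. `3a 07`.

bank:12 = 485 → 0x1e5 << 0 → word 0x000001e5
tag:1 = 0 → 0x0 << 12 → word 0x000001e5
type:5 = 13 → 0xd << 13 → word 0x0001a1e5
lvl:2 = 1 → 0x1 << 18 → word 0x0005a1e5
id:6 = 1 → 0x1 << 20 → word 0x0015a1e5
mode:6 = 42 → 0x2a << 26 → word 0xa815a1e5
word = 0xa815a1e5 → little-endian bytes:
  [0]=0xe5  [1]=0xa1  [2]=0x15  [3]=0xa8

e5 a1 15 a8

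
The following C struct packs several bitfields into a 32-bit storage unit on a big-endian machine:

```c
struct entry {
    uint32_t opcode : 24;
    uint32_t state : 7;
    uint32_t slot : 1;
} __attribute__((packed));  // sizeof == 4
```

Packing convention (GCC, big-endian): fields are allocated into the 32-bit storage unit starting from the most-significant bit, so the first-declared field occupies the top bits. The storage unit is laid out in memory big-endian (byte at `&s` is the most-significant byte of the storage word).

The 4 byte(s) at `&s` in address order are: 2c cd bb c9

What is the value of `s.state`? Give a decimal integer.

100

[0]=0x2c [1]=0xcd [2]=0xbb [3]=0xc9 (big-endian) → word 0x2ccdbbc9
opcode:24 @ bit 8 → (0x2ccdbbc9>>8)&0xffffff = 0x2ccdbb
state:7 @ bit 1 → (0x2ccdbbc9>>1)&0x7f = 0x64  ←
slot:1 @ bit 0 → (0x2ccdbbc9>>0)&0x1 = 0x1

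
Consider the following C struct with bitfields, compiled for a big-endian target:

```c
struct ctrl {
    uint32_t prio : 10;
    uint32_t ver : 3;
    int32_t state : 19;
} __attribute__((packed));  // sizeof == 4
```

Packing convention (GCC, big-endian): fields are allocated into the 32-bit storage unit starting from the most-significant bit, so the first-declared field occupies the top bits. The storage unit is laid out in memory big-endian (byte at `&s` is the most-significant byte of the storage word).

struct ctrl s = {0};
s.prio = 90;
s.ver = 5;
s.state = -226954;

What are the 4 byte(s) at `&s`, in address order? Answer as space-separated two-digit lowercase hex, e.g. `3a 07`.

16 ac 89 76

prio:10 = 90 → 0x5a << 22 → word 0x16800000
ver:3 = 5 → 0x5 << 19 → word 0x16a80000
state:19 = -226954 → 0x48976 << 0 → word 0x16ac8976
word = 0x16ac8976 → big-endian bytes:
  [0]=0x16  [1]=0xac  [2]=0x89  [3]=0x76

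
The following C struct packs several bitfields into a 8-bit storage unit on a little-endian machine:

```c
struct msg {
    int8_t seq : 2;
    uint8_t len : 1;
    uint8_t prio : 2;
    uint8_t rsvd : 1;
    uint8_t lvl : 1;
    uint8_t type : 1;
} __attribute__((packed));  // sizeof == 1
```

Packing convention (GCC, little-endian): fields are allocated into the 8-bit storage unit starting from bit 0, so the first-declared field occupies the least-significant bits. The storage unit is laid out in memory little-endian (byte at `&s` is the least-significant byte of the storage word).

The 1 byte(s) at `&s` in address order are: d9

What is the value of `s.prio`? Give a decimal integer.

[0]=0xd9 (little-endian) → word 0xd9
seq:2 @ bit 0 → (0xd9>>0)&0x3 = 0x1
len:1 @ bit 2 → (0xd9>>2)&0x1 = 0x0
prio:2 @ bit 3 → (0xd9>>3)&0x3 = 0x3  ←
rsvd:1 @ bit 5 → (0xd9>>5)&0x1 = 0x0
lvl:1 @ bit 6 → (0xd9>>6)&0x1 = 0x1
type:1 @ bit 7 → (0xd9>>7)&0x1 = 0x1

3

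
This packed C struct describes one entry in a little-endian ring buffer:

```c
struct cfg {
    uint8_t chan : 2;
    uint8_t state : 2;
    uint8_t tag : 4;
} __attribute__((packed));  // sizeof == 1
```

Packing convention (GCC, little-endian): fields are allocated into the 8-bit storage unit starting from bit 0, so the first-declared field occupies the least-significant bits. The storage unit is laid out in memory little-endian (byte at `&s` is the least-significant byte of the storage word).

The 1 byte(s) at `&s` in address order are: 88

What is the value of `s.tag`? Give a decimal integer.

[0]=0x88 (little-endian) → word 0x88
chan:2 @ bit 0 → (0x88>>0)&0x3 = 0x0
state:2 @ bit 2 → (0x88>>2)&0x3 = 0x2
tag:4 @ bit 4 → (0x88>>4)&0xf = 0x8  ←

8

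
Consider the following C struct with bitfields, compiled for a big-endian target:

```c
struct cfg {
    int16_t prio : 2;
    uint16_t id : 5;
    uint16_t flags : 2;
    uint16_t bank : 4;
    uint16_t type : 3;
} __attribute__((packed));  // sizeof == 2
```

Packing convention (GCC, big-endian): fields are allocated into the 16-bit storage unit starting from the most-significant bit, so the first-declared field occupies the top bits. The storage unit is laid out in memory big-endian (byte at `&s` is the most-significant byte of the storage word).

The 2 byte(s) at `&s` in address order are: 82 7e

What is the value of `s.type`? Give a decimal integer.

[0]=0x82 [1]=0x7e (big-endian) → word 0x827e
prio [14+:2] = (word>>14) & 0x3 = 2
id [9+:5] = (word>>9) & 0x1f = 1
flags [7+:2] = (word>>7) & 0x3 = 0
bank [3+:4] = (word>>3) & 0xf = 15
type [0+:3] = (word>>0) & 0x7 = 6  ←

6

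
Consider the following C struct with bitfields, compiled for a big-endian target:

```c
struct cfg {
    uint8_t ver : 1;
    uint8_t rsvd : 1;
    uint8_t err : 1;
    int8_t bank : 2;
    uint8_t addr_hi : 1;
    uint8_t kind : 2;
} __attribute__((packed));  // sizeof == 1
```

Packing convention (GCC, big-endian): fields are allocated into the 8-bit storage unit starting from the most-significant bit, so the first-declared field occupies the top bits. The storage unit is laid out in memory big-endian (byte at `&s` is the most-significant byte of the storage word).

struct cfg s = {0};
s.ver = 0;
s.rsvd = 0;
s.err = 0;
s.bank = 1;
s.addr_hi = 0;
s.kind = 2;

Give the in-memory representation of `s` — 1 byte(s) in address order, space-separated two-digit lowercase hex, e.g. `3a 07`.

0a

ver:1 = 0 → 0x0 << 7 → word 0x00
rsvd:1 = 0 → 0x0 << 6 → word 0x00
err:1 = 0 → 0x0 << 5 → word 0x00
bank:2 = 1 → 0x1 << 3 → word 0x08
addr_hi:1 = 0 → 0x0 << 2 → word 0x08
kind:2 = 2 → 0x2 << 0 → word 0x0a
word = 0x0a → big-endian bytes:
  [0]=0x0a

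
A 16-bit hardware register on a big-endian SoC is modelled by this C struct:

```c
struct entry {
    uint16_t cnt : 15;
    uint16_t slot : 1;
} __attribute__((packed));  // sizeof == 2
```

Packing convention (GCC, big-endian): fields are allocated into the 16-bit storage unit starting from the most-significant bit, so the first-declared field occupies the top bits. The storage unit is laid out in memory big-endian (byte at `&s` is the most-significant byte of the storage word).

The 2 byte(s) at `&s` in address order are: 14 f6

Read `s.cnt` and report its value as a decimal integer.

2683

[0]=0x14 [1]=0xf6 (big-endian) → word 0x14f6
cnt [1+:15] = (word>>1) & 0x7fff = 2683  ←
slot [0+:1] = (word>>0) & 0x1 = 0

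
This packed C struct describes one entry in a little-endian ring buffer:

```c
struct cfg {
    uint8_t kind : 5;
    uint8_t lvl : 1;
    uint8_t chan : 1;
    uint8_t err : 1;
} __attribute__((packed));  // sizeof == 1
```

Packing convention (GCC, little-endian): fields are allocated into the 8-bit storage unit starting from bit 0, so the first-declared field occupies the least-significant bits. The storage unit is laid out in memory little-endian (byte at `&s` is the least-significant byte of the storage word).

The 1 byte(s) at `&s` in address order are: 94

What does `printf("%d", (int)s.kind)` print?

20

[0]=0x94 (little-endian) → word 0x94
kind:5 @ bit 0 → (0x94>>0)&0x1f = 0x14  ←
lvl:1 @ bit 5 → (0x94>>5)&0x1 = 0x0
chan:1 @ bit 6 → (0x94>>6)&0x1 = 0x0
err:1 @ bit 7 → (0x94>>7)&0x1 = 0x1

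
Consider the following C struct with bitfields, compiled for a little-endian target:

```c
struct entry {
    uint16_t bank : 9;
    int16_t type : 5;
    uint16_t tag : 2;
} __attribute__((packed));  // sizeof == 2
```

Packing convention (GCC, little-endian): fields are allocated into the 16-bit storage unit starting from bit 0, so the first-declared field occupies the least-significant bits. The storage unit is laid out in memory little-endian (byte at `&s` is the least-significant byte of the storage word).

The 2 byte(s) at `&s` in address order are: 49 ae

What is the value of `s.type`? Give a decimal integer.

-9

[0]=0x49 [1]=0xae (little-endian) → word 0xae49
bank:9 @ bit 0 → (0xae49>>0)&0x1ff = 0x49
type:5 @ bit 9 → (0xae49>>9)&0x1f = 0x17  ←
tag:2 @ bit 14 → (0xae49>>14)&0x3 = 0x2
type signed 5b, MSB=1: 23 - 32 = -9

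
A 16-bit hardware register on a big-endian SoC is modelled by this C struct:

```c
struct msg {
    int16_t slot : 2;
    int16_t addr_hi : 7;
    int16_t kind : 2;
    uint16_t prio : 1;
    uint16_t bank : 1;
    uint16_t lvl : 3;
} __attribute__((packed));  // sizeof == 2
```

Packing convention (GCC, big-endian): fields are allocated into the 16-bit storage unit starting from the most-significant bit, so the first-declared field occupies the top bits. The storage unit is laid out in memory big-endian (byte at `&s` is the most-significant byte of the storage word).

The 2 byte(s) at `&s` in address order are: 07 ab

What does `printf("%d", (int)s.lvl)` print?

3

[0]=0x07 [1]=0xab (big-endian) → word 0x07ab
slot [14+:2] = (word>>14) & 0x3 = 0
addr_hi [7+:7] = (word>>7) & 0x7f = 15
kind [5+:2] = (word>>5) & 0x3 = 1
prio [4+:1] = (word>>4) & 0x1 = 0
bank [3+:1] = (word>>3) & 0x1 = 1
lvl [0+:3] = (word>>0) & 0x7 = 3  ←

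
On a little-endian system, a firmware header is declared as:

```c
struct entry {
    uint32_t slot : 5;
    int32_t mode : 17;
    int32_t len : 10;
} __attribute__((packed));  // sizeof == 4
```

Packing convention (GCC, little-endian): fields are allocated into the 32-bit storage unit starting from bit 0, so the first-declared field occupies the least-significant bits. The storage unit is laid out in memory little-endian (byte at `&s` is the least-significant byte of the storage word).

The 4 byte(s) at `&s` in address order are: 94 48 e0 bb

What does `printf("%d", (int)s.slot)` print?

[0]=0x94 [1]=0x48 [2]=0xe0 [3]=0xbb (little-endian) → word 0xbbe04894
slot [0+:5] = (word>>0) & 0x1f = 20  ←
mode [5+:17] = (word>>5) & 0x1ffff = 66116
len [22+:10] = (word>>22) & 0x3ff = 751

20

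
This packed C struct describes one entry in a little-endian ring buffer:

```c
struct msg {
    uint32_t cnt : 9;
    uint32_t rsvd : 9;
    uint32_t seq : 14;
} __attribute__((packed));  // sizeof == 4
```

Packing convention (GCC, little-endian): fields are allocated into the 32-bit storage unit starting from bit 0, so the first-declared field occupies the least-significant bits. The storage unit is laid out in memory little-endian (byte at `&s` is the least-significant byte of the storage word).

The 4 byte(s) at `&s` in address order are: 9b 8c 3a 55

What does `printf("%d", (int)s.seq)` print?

5454

[0]=0x9b [1]=0x8c [2]=0x3a [3]=0x55 (little-endian) → word 0x553a8c9b
cnt [0+:9] = (word>>0) & 0x1ff = 155
rsvd [9+:9] = (word>>9) & 0x1ff = 326
seq [18+:14] = (word>>18) & 0x3fff = 5454  ←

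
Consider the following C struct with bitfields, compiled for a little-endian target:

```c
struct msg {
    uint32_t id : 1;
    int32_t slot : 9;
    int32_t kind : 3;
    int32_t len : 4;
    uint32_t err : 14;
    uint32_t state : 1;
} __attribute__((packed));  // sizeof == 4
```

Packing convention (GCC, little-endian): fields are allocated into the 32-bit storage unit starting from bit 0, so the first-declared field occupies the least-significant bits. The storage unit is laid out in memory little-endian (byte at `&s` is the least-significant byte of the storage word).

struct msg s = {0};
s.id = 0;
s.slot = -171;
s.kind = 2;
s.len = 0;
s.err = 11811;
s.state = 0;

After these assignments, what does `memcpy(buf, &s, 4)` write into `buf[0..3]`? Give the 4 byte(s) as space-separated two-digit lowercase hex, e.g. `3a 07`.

[0+:1] id=0 & 0x1 = 0x0; word=0x00000000
[1+:9] slot=-171 & 0x1ff = 0x155; word=0x000002aa
[10+:3] kind=2 & 0x7 = 0x2; word=0x00000aaa
[13+:4] len=0 & 0xf = 0x0; word=0x00000aaa
[17+:14] err=11811 & 0x3fff = 0x2e23; word=0x5c460aaa
[31+:1] state=0 & 0x1 = 0x0; word=0x5c460aaa
word = 0x5c460aaa → little-endian bytes:
  [0]=0xaa  [1]=0x0a  [2]=0x46  [3]=0x5c

aa 0a 46 5c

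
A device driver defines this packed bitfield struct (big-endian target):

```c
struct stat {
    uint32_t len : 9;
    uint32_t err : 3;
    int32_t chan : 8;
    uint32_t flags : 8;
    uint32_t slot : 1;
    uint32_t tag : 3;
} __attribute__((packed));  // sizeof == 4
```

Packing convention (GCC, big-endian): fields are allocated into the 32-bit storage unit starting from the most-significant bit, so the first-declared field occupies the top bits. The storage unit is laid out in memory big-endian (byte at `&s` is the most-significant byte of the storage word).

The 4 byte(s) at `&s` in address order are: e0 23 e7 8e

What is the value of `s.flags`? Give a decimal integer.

[0]=0xe0 [1]=0x23 [2]=0xe7 [3]=0x8e (big-endian) → word 0xe023e78e
len:9 @ bit 23 → (0xe023e78e>>23)&0x1ff = 0x1c0
err:3 @ bit 20 → (0xe023e78e>>20)&0x7 = 0x2
chan:8 @ bit 12 → (0xe023e78e>>12)&0xff = 0x3e
flags:8 @ bit 4 → (0xe023e78e>>4)&0xff = 0x78  ←
slot:1 @ bit 3 → (0xe023e78e>>3)&0x1 = 0x1
tag:3 @ bit 0 → (0xe023e78e>>0)&0x7 = 0x6

120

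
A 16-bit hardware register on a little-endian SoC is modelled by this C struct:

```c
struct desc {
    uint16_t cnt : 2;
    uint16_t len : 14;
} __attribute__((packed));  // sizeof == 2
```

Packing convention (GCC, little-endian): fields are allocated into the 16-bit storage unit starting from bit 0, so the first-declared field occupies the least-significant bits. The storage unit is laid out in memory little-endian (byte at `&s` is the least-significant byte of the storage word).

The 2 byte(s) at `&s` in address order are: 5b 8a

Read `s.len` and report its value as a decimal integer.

[0]=0x5b [1]=0x8a (little-endian) → word 0x8a5b
cnt:2 @ bit 0 → (0x8a5b>>0)&0x3 = 0x3
len:14 @ bit 2 → (0x8a5b>>2)&0x3fff = 0x2296  ←

8854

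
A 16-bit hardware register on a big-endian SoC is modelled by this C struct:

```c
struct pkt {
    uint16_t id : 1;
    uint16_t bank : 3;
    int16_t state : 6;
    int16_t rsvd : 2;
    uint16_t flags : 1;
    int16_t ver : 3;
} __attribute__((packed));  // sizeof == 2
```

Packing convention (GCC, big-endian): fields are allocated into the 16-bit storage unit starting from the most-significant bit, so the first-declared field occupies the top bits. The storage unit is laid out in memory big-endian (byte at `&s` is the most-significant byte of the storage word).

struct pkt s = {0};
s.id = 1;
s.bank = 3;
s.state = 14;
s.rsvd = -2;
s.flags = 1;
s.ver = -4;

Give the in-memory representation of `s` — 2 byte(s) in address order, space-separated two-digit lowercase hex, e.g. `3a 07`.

id (1b) val=1 bits=0x1 at bit 15: 0x8000
bank (3b) val=3 bits=0x3 at bit 12: 0xb000
state (6b) val=14 bits=0xe at bit 6: 0xb380
rsvd (2b) val=-2 bits=0x2 at bit 4: 0xb3a0
flags (1b) val=1 bits=0x1 at bit 3: 0xb3a8
ver (3b) val=-4 bits=0x4 at bit 0: 0xb3ac
word = 0xb3ac → big-endian bytes:
  [0]=0xb3  [1]=0xac

b3 ac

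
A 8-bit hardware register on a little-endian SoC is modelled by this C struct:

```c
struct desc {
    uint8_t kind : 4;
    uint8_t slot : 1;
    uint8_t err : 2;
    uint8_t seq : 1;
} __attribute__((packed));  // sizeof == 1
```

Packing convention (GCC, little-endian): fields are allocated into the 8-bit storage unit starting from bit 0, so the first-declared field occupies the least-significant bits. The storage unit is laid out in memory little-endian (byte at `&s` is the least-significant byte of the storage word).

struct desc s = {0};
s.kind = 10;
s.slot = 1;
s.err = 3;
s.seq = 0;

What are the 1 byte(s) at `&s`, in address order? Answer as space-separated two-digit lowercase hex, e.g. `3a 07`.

[0+:4] kind=10 & 0xf = 0xa; word=0x0a
[4+:1] slot=1 & 0x1 = 0x1; word=0x1a
[5+:2] err=3 & 0x3 = 0x3; word=0x7a
[7+:1] seq=0 & 0x1 = 0x0; word=0x7a
word = 0x7a → little-endian bytes:
  [0]=0x7a

7a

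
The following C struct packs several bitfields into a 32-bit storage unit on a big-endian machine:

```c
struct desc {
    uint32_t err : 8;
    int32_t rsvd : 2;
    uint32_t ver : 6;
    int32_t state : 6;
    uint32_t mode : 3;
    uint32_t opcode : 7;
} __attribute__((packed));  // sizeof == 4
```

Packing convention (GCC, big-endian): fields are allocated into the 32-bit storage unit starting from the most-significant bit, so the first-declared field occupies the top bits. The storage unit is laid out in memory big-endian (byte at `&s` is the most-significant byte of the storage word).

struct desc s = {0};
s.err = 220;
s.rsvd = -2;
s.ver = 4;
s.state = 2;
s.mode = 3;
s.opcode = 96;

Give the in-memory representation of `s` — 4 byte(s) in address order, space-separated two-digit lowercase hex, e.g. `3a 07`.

err (8b) val=220 bits=0xdc at bit 24: 0xdc000000
rsvd (2b) val=-2 bits=0x2 at bit 22: 0xdc800000
ver (6b) val=4 bits=0x4 at bit 16: 0xdc840000
state (6b) val=2 bits=0x2 at bit 10: 0xdc840800
mode (3b) val=3 bits=0x3 at bit 7: 0xdc840980
opcode (7b) val=96 bits=0x60 at bit 0: 0xdc8409e0
word = 0xdc8409e0 → big-endian bytes:
  [0]=0xdc  [1]=0x84  [2]=0x09  [3]=0xe0

dc 84 09 e0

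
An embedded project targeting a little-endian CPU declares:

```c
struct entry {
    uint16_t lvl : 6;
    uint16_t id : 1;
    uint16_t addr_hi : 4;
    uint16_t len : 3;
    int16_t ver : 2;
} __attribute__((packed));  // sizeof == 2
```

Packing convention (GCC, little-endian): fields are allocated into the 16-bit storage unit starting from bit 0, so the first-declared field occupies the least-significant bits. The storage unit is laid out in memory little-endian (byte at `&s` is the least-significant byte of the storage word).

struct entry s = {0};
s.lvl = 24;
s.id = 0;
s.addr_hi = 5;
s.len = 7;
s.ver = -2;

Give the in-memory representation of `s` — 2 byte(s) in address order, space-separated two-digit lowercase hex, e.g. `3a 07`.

98 ba

lvl (6b) val=24 bits=0x18 at bit 0: 0x0018
id (1b) val=0 bits=0x0 at bit 6: 0x0018
addr_hi (4b) val=5 bits=0x5 at bit 7: 0x0298
len (3b) val=7 bits=0x7 at bit 11: 0x3a98
ver (2b) val=-2 bits=0x2 at bit 14: 0xba98
word = 0xba98 → little-endian bytes:
  [0]=0x98  [1]=0xba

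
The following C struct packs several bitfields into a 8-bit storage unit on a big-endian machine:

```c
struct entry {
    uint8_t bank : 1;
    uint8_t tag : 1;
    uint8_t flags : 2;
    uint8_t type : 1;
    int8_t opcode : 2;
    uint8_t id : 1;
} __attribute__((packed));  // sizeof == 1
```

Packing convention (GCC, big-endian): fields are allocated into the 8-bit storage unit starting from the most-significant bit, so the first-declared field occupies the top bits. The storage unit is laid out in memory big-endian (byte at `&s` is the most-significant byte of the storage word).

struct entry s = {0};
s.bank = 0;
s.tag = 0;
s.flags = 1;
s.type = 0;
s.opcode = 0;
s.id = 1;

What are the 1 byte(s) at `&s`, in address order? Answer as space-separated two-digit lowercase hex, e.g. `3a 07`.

11

bank:1 = 0 → 0x0 << 7 → word 0x00
tag:1 = 0 → 0x0 << 6 → word 0x00
flags:2 = 1 → 0x1 << 4 → word 0x10
type:1 = 0 → 0x0 << 3 → word 0x10
opcode:2 = 0 → 0x0 << 1 → word 0x10
id:1 = 1 → 0x1 << 0 → word 0x11
word = 0x11 → big-endian bytes:
  [0]=0x11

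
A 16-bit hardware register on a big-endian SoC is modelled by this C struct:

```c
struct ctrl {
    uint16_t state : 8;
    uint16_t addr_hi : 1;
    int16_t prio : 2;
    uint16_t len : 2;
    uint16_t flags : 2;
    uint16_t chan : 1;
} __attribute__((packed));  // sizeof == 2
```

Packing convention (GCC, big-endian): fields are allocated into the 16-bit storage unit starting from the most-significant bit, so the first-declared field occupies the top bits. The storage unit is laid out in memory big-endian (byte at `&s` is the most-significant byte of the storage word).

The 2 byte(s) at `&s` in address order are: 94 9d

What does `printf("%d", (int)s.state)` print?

148

[0]=0x94 [1]=0x9d (big-endian) → word 0x949d
state [8+:8] = (word>>8) & 0xff = 148  ←
addr_hi [7+:1] = (word>>7) & 0x1 = 1
prio [5+:2] = (word>>5) & 0x3 = 0
len [3+:2] = (word>>3) & 0x3 = 3
flags [1+:2] = (word>>1) & 0x3 = 2
chan [0+:1] = (word>>0) & 0x1 = 1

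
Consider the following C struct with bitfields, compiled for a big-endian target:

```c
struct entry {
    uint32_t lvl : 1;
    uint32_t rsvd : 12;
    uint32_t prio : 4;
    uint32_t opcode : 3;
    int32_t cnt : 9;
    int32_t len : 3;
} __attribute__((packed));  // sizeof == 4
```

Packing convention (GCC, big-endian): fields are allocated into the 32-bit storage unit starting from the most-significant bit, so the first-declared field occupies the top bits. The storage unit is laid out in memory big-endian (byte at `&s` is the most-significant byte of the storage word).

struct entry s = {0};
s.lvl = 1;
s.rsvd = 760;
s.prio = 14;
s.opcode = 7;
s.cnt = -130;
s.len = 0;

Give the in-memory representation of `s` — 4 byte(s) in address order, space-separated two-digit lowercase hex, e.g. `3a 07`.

lvl:1 = 1 → 0x1 << 31 → word 0x80000000
rsvd:12 = 760 → 0x2f8 << 19 → word 0x97c00000
prio:4 = 14 → 0xe << 15 → word 0x97c70000
opcode:3 = 7 → 0x7 << 12 → word 0x97c77000
cnt:9 = -130 → 0x17e << 3 → word 0x97c77bf0
len:3 = 0 → 0x0 << 0 → word 0x97c77bf0
word = 0x97c77bf0 → big-endian bytes:
  [0]=0x97  [1]=0xc7  [2]=0x7b  [3]=0xf0

97 c7 7b f0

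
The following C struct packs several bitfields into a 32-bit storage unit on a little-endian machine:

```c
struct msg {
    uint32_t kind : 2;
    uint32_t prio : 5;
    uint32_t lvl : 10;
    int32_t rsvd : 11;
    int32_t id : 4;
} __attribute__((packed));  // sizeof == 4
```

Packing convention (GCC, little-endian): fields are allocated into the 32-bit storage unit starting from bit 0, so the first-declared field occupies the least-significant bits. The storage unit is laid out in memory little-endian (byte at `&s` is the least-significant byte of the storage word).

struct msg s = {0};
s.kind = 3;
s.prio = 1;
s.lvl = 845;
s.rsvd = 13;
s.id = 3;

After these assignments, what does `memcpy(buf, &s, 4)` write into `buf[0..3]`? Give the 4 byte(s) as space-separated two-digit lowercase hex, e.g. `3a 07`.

[0+:2] kind=3 & 0x3 = 0x3; word=0x00000003
[2+:5] prio=1 & 0x1f = 0x1; word=0x00000007
[7+:10] lvl=845 & 0x3ff = 0x34d; word=0x0001a687
[17+:11] rsvd=13 & 0x7ff = 0xd; word=0x001ba687
[28+:4] id=3 & 0xf = 0x3; word=0x301ba687
word = 0x301ba687 → little-endian bytes:
  [0]=0x87  [1]=0xa6  [2]=0x1b  [3]=0x30

87 a6 1b 30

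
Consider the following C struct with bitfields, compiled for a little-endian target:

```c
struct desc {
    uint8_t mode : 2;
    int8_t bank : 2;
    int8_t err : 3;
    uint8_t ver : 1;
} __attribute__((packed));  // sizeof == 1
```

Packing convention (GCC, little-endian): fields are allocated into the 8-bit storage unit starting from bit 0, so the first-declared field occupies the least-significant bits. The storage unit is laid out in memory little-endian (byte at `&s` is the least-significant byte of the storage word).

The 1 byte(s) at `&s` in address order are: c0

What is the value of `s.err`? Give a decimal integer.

[0]=0xc0 (little-endian) → word 0xc0
mode:2 @ bit 0 → (0xc0>>0)&0x3 = 0x0
bank:2 @ bit 2 → (0xc0>>2)&0x3 = 0x0
err:3 @ bit 4 → (0xc0>>4)&0x7 = 0x4  ←
ver:1 @ bit 7 → (0xc0>>7)&0x1 = 0x1
err signed 3b, MSB=1: 4 - 8 = -4

-4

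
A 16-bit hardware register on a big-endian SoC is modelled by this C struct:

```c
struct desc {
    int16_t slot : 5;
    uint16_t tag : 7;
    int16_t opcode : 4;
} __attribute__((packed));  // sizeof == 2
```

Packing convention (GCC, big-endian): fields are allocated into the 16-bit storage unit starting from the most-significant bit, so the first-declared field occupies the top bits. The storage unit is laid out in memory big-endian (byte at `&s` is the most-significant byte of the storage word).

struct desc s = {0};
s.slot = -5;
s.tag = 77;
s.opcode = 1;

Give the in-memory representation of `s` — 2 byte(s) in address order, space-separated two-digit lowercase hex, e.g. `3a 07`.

slot:5 = -5 → 0x1b << 11 → word 0xd800
tag:7 = 77 → 0x4d << 4 → word 0xdcd0
opcode:4 = 1 → 0x1 << 0 → word 0xdcd1
word = 0xdcd1 → big-endian bytes:
  [0]=0xdc  [1]=0xd1

dc d1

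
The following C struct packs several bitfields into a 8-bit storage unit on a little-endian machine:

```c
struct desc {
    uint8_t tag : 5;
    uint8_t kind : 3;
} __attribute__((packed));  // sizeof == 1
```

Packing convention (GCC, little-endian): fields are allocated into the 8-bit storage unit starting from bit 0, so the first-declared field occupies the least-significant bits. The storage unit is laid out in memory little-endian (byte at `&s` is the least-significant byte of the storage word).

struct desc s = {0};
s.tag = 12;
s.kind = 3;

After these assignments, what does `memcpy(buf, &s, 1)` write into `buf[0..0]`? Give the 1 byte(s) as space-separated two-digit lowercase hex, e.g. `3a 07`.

6c

tag (5b) val=12 bits=0xc at bit 0: 0x0c
kind (3b) val=3 bits=0x3 at bit 5: 0x6c
word = 0x6c → little-endian bytes:
  [0]=0x6c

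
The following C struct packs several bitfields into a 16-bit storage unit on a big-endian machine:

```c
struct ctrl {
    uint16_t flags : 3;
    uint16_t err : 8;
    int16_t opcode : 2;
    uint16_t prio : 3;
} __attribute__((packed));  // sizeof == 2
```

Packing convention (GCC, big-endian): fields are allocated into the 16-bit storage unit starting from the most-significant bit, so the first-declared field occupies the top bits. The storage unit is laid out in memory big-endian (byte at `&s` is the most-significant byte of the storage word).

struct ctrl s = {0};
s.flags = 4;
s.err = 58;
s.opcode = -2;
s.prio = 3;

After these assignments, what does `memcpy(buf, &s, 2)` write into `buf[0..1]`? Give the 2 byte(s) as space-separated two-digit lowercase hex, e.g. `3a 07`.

87 53

flags (3b) val=4 bits=0x4 at bit 13: 0x8000
err (8b) val=58 bits=0x3a at bit 5: 0x8740
opcode (2b) val=-2 bits=0x2 at bit 3: 0x8750
prio (3b) val=3 bits=0x3 at bit 0: 0x8753
word = 0x8753 → big-endian bytes:
  [0]=0x87  [1]=0x53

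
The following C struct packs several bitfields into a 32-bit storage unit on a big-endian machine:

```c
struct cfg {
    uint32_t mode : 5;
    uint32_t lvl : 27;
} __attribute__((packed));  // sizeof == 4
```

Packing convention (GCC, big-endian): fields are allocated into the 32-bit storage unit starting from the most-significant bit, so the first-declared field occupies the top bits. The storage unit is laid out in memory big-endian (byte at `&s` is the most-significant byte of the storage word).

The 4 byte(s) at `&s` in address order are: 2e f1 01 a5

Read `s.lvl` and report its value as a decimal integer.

116457893

[0]=0x2e [1]=0xf1 [2]=0x01 [3]=0xa5 (big-endian) → word 0x2ef101a5
mode:5 @ bit 27 → (0x2ef101a5>>27)&0x1f = 0x5
lvl:27 @ bit 0 → (0x2ef101a5>>0)&0x7ffffff = 0x6f101a5  ←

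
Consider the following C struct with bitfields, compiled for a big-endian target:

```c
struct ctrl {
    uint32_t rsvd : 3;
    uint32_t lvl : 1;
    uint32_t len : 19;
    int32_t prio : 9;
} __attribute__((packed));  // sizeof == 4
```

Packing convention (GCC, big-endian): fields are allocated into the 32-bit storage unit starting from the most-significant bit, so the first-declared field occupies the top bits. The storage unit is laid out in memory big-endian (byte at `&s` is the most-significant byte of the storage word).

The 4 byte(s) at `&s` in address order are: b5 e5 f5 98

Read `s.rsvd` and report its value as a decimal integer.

5

[0]=0xb5 [1]=0xe5 [2]=0xf5 [3]=0x98 (big-endian) → word 0xb5e5f598
rsvd:3 @ bit 29 → (0xb5e5f598>>29)&0x7 = 0x5  ←
lvl:1 @ bit 28 → (0xb5e5f598>>28)&0x1 = 0x1
len:19 @ bit 9 → (0xb5e5f598>>9)&0x7ffff = 0x2f2fa
prio:9 @ bit 0 → (0xb5e5f598>>0)&0x1ff = 0x198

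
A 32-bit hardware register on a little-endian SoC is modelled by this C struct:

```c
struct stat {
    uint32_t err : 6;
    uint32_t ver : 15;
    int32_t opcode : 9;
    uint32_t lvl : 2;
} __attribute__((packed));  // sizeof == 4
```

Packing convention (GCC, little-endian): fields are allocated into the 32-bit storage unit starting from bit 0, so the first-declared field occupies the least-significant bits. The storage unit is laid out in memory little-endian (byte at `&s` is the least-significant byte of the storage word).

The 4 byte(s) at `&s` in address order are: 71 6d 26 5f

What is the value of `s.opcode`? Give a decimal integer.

[0]=0x71 [1]=0x6d [2]=0x26 [3]=0x5f (little-endian) → word 0x5f266d71
err:6 @ bit 0 → (0x5f266d71>>0)&0x3f = 0x31
ver:15 @ bit 6 → (0x5f266d71>>6)&0x7fff = 0x19b5
opcode:9 @ bit 21 → (0x5f266d71>>21)&0x1ff = 0xf9  ←
lvl:2 @ bit 30 → (0x5f266d71>>30)&0x3 = 0x1
opcode signed 9b, MSB=0: value = 249

249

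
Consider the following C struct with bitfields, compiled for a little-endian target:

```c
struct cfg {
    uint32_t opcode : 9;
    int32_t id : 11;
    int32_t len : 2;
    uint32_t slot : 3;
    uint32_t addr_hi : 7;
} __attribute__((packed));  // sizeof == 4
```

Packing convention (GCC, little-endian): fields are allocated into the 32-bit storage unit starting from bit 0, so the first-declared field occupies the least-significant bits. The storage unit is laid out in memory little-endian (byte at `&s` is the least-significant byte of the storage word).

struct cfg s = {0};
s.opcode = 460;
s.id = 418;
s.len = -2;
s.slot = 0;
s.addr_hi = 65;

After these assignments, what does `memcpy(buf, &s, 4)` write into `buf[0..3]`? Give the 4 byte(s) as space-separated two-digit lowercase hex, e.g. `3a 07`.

cc 45 23 82

opcode:9 = 460 → 0x1cc << 0 → word 0x000001cc
id:11 = 418 → 0x1a2 << 9 → word 0x000345cc
len:2 = -2 → 0x2 << 20 → word 0x002345cc
slot:3 = 0 → 0x0 << 22 → word 0x002345cc
addr_hi:7 = 65 → 0x41 << 25 → word 0x822345cc
word = 0x822345cc → little-endian bytes:
  [0]=0xcc  [1]=0x45  [2]=0x23  [3]=0x82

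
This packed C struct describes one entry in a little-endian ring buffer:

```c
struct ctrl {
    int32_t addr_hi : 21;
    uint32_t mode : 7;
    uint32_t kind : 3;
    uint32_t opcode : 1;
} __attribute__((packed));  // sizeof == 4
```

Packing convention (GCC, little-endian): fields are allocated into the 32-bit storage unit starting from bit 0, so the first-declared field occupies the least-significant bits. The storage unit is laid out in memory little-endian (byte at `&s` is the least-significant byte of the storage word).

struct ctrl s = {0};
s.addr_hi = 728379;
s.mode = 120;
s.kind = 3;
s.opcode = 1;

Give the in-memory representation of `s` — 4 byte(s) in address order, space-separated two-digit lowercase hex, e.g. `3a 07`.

3b 1d 0b bf

addr_hi:21 = 728379 → 0xb1d3b << 0 → word 0x000b1d3b
mode:7 = 120 → 0x78 << 21 → word 0x0f0b1d3b
kind:3 = 3 → 0x3 << 28 → word 0x3f0b1d3b
opcode:1 = 1 → 0x1 << 31 → word 0xbf0b1d3b
word = 0xbf0b1d3b → little-endian bytes:
  [0]=0x3b  [1]=0x1d  [2]=0x0b  [3]=0xbf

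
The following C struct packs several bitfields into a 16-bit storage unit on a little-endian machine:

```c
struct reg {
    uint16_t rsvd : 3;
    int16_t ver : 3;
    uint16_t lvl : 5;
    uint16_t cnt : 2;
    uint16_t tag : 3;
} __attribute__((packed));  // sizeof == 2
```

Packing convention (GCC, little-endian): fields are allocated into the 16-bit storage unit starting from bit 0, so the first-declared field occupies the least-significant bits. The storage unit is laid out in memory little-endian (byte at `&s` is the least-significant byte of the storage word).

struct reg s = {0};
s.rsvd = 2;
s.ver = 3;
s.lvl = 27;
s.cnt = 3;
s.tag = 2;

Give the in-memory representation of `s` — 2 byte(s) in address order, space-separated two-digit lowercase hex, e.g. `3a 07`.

da 5e

[0+:3] rsvd=2 & 0x7 = 0x2; word=0x0002
[3+:3] ver=3 & 0x7 = 0x3; word=0x001a
[6+:5] lvl=27 & 0x1f = 0x1b; word=0x06da
[11+:2] cnt=3 & 0x3 = 0x3; word=0x1eda
[13+:3] tag=2 & 0x7 = 0x2; word=0x5eda
word = 0x5eda → little-endian bytes:
  [0]=0xda  [1]=0x5e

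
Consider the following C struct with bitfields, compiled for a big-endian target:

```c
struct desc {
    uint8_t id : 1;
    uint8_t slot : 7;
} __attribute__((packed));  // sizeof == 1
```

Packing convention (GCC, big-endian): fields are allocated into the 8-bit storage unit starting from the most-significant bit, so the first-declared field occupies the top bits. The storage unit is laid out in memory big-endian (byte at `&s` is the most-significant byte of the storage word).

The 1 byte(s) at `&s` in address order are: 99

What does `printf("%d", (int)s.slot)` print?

[0]=0x99 (big-endian) → word 0x99
id [7+:1] = (word>>7) & 0x1 = 1
slot [0+:7] = (word>>0) & 0x7f = 25  ←

25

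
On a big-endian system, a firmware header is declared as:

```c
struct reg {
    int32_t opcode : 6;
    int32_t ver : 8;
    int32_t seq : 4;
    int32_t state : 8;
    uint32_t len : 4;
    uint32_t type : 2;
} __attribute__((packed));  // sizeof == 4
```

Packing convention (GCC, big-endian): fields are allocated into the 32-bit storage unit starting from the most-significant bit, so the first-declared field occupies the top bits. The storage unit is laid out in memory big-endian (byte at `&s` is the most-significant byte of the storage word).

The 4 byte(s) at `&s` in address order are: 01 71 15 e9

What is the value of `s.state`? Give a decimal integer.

87

[0]=0x01 [1]=0x71 [2]=0x15 [3]=0xe9 (big-endian) → word 0x017115e9
opcode [26+:6] = (word>>26) & 0x3f = 0
ver [18+:8] = (word>>18) & 0xff = 92
seq [14+:4] = (word>>14) & 0xf = 4
state [6+:8] = (word>>6) & 0xff = 87  ←
len [2+:4] = (word>>2) & 0xf = 10
type [0+:2] = (word>>0) & 0x3 = 1
state signed 8b, MSB=0: value = 87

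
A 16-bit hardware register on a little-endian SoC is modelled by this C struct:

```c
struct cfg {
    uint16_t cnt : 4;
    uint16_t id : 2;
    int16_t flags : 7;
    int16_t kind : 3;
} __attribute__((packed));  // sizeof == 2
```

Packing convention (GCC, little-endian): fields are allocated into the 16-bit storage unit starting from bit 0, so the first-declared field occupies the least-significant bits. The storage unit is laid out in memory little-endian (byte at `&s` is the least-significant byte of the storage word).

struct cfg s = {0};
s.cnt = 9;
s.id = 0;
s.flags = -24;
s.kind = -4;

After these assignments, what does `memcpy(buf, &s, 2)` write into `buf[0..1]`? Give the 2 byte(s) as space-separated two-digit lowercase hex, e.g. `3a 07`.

09 9a

cnt:4 = 9 → 0x9 << 0 → word 0x0009
id:2 = 0 → 0x0 << 4 → word 0x0009
flags:7 = -24 → 0x68 << 6 → word 0x1a09
kind:3 = -4 → 0x4 << 13 → word 0x9a09
word = 0x9a09 → little-endian bytes:
  [0]=0x09  [1]=0x9a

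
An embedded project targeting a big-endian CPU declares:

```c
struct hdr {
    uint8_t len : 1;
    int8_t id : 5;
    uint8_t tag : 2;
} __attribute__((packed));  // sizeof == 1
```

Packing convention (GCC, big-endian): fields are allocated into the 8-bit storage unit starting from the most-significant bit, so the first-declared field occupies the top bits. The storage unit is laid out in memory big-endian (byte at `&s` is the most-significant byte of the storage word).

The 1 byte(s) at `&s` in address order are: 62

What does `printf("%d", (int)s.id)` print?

[0]=0x62 (big-endian) → word 0x62
len:1 @ bit 7 → (0x62>>7)&0x1 = 0x0
id:5 @ bit 2 → (0x62>>2)&0x1f = 0x18  ←
tag:2 @ bit 0 → (0x62>>0)&0x3 = 0x2
id signed 5b, MSB=1: 24 - 32 = -8

-8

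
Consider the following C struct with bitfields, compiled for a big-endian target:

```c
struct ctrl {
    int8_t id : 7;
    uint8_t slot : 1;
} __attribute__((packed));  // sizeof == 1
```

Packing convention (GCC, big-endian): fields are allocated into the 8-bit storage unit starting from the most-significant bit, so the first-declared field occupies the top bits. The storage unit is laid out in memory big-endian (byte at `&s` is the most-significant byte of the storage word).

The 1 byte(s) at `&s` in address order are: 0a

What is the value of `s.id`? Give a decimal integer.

[0]=0x0a (big-endian) → word 0x0a
id [1+:7] = (word>>1) & 0x7f = 5  ←
slot [0+:1] = (word>>0) & 0x1 = 0
id signed 7b, MSB=0: value = 5

5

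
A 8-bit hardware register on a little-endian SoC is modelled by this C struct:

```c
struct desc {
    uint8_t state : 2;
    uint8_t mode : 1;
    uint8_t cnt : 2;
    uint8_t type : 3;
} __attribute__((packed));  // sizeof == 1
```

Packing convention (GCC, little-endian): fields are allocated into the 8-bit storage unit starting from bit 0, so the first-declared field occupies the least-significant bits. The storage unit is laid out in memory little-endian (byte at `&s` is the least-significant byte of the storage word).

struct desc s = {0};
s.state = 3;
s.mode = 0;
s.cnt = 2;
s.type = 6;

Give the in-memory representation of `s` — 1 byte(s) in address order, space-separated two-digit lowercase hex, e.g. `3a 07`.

d3

[0+:2] state=3 & 0x3 = 0x3; word=0x03
[2+:1] mode=0 & 0x1 = 0x0; word=0x03
[3+:2] cnt=2 & 0x3 = 0x2; word=0x13
[5+:3] type=6 & 0x7 = 0x6; word=0xd3
word = 0xd3 → little-endian bytes:
  [0]=0xd3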